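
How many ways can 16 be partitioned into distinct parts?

32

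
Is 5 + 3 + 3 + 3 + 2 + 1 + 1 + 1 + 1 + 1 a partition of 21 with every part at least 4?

No

The parts sum to 21, and the condition 'every summand is at least 4' is violated.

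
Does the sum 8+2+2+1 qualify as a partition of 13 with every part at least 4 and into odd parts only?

No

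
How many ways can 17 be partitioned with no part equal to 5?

220

Enumerating by decreasing first part gives 220 partitions in all.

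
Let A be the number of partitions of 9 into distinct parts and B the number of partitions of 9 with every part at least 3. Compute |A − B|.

Partitions of 9 into distinct parts: 8.
Partitions of 9 with every part at least 3: 4.
|8 − 4| = 4.

4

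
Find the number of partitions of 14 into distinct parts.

22

Listing the qualifying partitions of 14:
14
1+13
2+12
3+11
1+2+11
4+10
1+3+10
5+9
1+4+9
2+3+9
6+8
1+5+8
2+4+8
1+2+3+8
1+6+7
2+5+7
3+4+7
1+2+4+7
3+5+6
1+2+5+6
1+3+4+6
2+3+4+5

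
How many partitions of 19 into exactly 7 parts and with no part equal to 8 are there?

58

A partial list (first 12 by largest part):
13, 1, 1, 1, 1, 1, 1
12, 2, 1, 1, 1, 1, 1
11, 3, 1, 1, 1, 1, 1
11, 2, 2, 1, 1, 1, 1
10, 4, 1, 1, 1, 1, 1
10, 3, 2, 1, 1, 1, 1
10, 2, 2, 2, 1, 1, 1
9, 5, 1, 1, 1, 1, 1
9, 4, 2, 1, 1, 1, 1
9, 3, 3, 1, 1, 1, 1
9, 3, 2, 2, 1, 1, 1
9, 2, 2, 2, 2, 1, 1
…and 46 more, for 58 total.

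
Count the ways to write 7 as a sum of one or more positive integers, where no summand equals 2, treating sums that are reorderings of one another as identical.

8

Enumerating:
7
6 + 1
5 + 1 + 1
4 + 3
4 + 1 + 1 + 1
3 + 3 + 1
3 + 1 + 1 + 1 + 1
1 + 1 + 1 + 1 + 1 + 1 + 1
Counting gives 8.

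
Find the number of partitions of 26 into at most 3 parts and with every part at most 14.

There are too many to list fully; the first 12 (by largest part) are:
14,12
14,11,1
14,10,2
14,9,3
14,8,4
14,7,5
14,6,6
13,13
13,12,1
13,11,2
13,10,3
13,9,4
…and 16 more, for 28 total.

28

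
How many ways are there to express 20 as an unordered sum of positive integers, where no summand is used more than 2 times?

202

There are 202 such partitions.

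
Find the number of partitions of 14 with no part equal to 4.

A full systematic count gives 93.

93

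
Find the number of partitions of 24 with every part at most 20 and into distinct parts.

117

A full systematic count gives 117.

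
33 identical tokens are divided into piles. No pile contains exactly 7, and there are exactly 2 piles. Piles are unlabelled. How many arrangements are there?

They are:
32 + 1
31 + 2
30 + 3
29 + 4
28 + 5
27 + 6
25 + 8
24 + 9
23 + 10
22 + 11
21 + 12
20 + 13
19 + 14
18 + 15
17 + 16

15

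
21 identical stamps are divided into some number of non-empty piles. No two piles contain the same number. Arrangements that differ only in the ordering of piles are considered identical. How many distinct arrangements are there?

76

A full systematic count gives 76.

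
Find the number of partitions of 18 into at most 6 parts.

199

Counting exhaustively, 199 partitions satisfy the conditions.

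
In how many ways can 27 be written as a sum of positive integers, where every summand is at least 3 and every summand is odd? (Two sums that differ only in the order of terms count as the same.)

27

A partial list (first 12 by largest part):
27
21 + 3 + 3
19 + 5 + 3
17 + 7 + 3
17 + 5 + 5
15 + 9 + 3
15 + 7 + 5
15 + 3 + 3 + 3 + 3
13 + 11 + 3
13 + 9 + 5
13 + 7 + 7
13 + 5 + 3 + 3 + 3
…and 15 more, for 27 total.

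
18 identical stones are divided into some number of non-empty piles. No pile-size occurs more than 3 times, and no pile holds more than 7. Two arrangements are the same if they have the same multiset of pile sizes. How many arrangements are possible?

105

Counting exhaustively, 105 partitions satisfy the conditions.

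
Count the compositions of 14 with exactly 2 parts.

13

Equivalently, choose which 1 of the 13 gaps become plus signs: C(13,1) = 13.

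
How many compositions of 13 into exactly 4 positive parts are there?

220

Equivalently, choose which 3 of the 12 gaps become plus signs: C(12,3) = 220.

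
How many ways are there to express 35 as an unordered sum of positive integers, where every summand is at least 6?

80

Direct enumeration gives 80 partitions.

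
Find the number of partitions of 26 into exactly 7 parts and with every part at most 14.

281

Direct enumeration gives 281 partitions.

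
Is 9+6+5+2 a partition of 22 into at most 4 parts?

The parts sum to 22, and the condition 'there are at most 4 summands' holds.

Yes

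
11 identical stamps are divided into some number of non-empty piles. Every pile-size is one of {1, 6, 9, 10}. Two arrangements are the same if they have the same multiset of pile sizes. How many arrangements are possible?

The partitions of 11 that satisfy the conditions:
10 + 1
9 + 1 + 1
6 + 1 + 1 + 1 + 1 + 1
1 + 1 + 1 + 1 + 1 + 1 + 1 + 1 + 1 + 1 + 1
That's 4 in total.

4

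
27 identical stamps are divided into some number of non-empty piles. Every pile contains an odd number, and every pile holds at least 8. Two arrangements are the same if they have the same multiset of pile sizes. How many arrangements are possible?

2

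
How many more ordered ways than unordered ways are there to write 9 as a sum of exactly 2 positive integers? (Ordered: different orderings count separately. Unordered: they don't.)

Compositions: C(8,1) = 8.
Unordered (partitions into 2 parts): 4.
Difference: 8 − 4 = 4.

4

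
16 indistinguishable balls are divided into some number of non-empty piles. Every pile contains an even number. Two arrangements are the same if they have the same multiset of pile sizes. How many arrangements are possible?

22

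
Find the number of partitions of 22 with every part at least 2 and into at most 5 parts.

Systematic enumeration (by largest part, then next-largest, …) yields 135.

135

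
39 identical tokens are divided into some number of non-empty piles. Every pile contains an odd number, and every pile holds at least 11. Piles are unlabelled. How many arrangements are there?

Enumerating:
39
11,11,17
11,13,15
13,13,13

4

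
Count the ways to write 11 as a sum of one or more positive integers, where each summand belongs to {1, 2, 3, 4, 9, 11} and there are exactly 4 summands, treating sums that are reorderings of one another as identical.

4

The partitions of 11 that satisfy the conditions:
4, 4, 2, 1
4, 3, 3, 1
4, 3, 2, 2
3, 3, 3, 2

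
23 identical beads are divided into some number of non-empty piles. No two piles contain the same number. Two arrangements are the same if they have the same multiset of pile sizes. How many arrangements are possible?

104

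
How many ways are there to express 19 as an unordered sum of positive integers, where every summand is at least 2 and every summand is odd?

They are:
19
3 + 3 + 13
3 + 5 + 11
3 + 7 + 9
5 + 5 + 9
5 + 7 + 7
3 + 3 + 3 + 3 + 7
3 + 3 + 3 + 5 + 5

8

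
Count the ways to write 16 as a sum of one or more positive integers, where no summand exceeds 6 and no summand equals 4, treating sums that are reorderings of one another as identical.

78

Counting exhaustively, 78 partitions satisfy the conditions.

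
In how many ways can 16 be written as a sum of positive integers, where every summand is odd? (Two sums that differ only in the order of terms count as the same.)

A partial list (first 12 by largest part):
15+1
13+3
13+1+1+1
11+5
11+3+1+1
11+1+1+1+1+1
9+7
9+5+1+1
9+3+3+1
9+3+1+1+1+1
9+1+1+1+1+1+1+1
7+7+1+1
…and 20 more, for 32 total.

32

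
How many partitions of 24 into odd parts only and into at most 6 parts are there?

There are too many to list fully; the first 12 (by largest part) are:
1,23
3,21
1,1,1,21
5,19
1,1,3,19
1,1,1,1,1,19
7,17
1,1,5,17
1,3,3,17
1,1,1,1,3,17
9,15
1,1,7,15
…and 43 more, for 55 total.

55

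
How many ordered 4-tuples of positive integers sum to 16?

455

Equivalently, choose which 3 of the 15 gaps become plus signs: C(15,3) = 455.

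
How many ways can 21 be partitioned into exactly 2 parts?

10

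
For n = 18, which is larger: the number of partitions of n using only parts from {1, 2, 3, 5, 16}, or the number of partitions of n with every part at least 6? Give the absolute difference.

67

Partitions of 18 using only parts from {1, 2, 3, 5, 16}: 73.
Partitions of 18 with every part at least 6: 6.
|73 − 6| = 67.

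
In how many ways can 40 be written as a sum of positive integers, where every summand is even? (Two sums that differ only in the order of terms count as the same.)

627

A full systematic count gives 627.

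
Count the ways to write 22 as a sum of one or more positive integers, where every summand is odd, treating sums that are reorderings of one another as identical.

89

Direct enumeration gives 89 partitions.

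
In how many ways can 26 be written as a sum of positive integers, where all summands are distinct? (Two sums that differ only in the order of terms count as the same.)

165

There are 165 such partitions.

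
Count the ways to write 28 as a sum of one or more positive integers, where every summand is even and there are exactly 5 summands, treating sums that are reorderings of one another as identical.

23

Enumerating:
20 + 2 + 2 + 2 + 2
18 + 4 + 2 + 2 + 2
16 + 6 + 2 + 2 + 2
16 + 4 + 4 + 2 + 2
14 + 8 + 2 + 2 + 2
14 + 6 + 4 + 2 + 2
14 + 4 + 4 + 4 + 2
12 + 10 + 2 + 2 + 2
12 + 8 + 4 + 2 + 2
12 + 6 + 6 + 2 + 2
12 + 6 + 4 + 4 + 2
12 + 4 + 4 + 4 + 4
10 + 10 + 4 + 2 + 2
10 + 8 + 6 + 2 + 2
10 + 8 + 4 + 4 + 2
10 + 6 + 6 + 4 + 2
10 + 6 + 4 + 4 + 4
8 + 8 + 8 + 2 + 2
8 + 8 + 6 + 4 + 2
8 + 8 + 4 + 4 + 4
8 + 6 + 6 + 6 + 2
8 + 6 + 6 + 4 + 4
6 + 6 + 6 + 6 + 4
That's 23 in total.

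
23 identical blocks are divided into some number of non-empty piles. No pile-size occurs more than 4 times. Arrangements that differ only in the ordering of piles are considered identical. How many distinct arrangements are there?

Counting exhaustively, 769 partitions satisfy the conditions.

769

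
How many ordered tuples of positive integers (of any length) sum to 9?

256

There are 8 gaps and each independently is a cut or not, giving 2^8 = 256.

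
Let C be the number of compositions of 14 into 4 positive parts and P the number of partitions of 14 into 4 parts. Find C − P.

263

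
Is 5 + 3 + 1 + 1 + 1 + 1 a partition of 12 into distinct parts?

No

The parts sum to 12, and the condition 'all summands are distinct' is violated.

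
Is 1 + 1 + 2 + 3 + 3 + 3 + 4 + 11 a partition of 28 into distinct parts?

No

The parts sum to 28, and the condition 'all summands are distinct' is violated.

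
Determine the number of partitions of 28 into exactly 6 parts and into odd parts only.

There are too many to list fully; the first 12 (by largest part) are:
23+1+1+1+1+1
21+3+1+1+1+1
19+5+1+1+1+1
19+3+3+1+1+1
17+7+1+1+1+1
17+5+3+1+1+1
17+3+3+3+1+1
15+9+1+1+1+1
15+7+3+1+1+1
15+5+5+1+1+1
15+5+3+3+1+1
15+3+3+3+3+1
…and 32 more, for 44 total.

44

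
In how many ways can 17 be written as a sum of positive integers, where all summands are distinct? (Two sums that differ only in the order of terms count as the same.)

38

A partial list (first 12 by largest part):
17
1, 16
2, 15
3, 14
1, 2, 14
4, 13
1, 3, 13
5, 12
1, 4, 12
2, 3, 12
6, 11
1, 5, 11
…and 26 more, for 38 total.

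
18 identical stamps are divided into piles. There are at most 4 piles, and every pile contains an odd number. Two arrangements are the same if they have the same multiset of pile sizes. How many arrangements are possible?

16

Enumerating:
17,1
15,3
15,1,1,1
13,5
13,3,1,1
11,7
11,5,1,1
11,3,3,1
9,9
9,7,1,1
9,5,3,1
9,3,3,3
7,7,3,1
7,5,5,1
7,5,3,3
5,5,5,3
Counting gives 16.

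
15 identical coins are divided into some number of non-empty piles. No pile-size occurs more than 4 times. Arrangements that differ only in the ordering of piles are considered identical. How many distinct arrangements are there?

Enumerating by decreasing first part gives 127 partitions in all.

127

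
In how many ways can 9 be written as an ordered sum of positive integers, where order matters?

256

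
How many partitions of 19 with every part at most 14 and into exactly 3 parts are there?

There are too many to list fully; the first 12 (by largest part) are:
14 + 4 + 1
14 + 3 + 2
13 + 5 + 1
13 + 4 + 2
13 + 3 + 3
12 + 6 + 1
12 + 5 + 2
12 + 4 + 3
11 + 7 + 1
11 + 6 + 2
11 + 5 + 3
11 + 4 + 4
…and 14 more, for 26 total.

26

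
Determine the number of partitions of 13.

101

Enumerating by decreasing first part gives 101 partitions in all.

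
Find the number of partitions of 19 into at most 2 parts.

10

They are:
19
1+18
2+17
3+16
4+15
5+14
6+13
7+12
8+11
9+10
That's 10 in total.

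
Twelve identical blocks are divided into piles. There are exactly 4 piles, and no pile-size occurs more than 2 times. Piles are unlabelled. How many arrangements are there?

Enumerating:
8, 2, 1, 1
7, 3, 1, 1
7, 2, 2, 1
6, 4, 1, 1
6, 3, 2, 1
5, 5, 1, 1
5, 4, 2, 1
5, 3, 3, 1
5, 3, 2, 2
4, 4, 3, 1
4, 4, 2, 2
4, 3, 3, 2
That's 12 in total.

12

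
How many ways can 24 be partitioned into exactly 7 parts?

Counting exhaustively, 201 partitions satisfy the conditions.

201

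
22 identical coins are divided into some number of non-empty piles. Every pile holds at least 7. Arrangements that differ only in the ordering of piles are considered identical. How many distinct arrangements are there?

The partitions of 22 that satisfy the conditions:
22
15,7
14,8
13,9
12,10
11,11
8,7,7

7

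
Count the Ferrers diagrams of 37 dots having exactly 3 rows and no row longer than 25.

Counting exhaustively, 84 partitions satisfy the conditions.

84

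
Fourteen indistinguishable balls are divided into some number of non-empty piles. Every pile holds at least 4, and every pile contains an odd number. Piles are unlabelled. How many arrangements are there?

They are:
9,5
7,7

2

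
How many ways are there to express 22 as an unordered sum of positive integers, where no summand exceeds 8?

There are 638 such partitions.

638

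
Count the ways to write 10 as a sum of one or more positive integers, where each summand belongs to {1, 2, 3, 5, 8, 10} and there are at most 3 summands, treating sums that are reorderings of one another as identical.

Listing the qualifying partitions of 10:
10
2, 8
1, 1, 8
5, 5
2, 3, 5
That's 5 in total.

5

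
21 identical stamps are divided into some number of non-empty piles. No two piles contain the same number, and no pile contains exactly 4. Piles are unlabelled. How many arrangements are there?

50

A partial list (first 12 by largest part):
21
20, 1
19, 2
18, 3
18, 2, 1
17, 3, 1
16, 5
16, 3, 2
15, 6
15, 5, 1
15, 3, 2, 1
14, 7
…and 38 more, for 50 total.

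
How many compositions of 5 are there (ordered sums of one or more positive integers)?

16

There are 4 gaps and each independently is a cut or not, giving 2^4 = 16.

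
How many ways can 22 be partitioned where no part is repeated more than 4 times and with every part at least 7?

Listing the qualifying partitions of 22:
22
7+15
8+14
9+13
10+12
11+11
7+7+8

7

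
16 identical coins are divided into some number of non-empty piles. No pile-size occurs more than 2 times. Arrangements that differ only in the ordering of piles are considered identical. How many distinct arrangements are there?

89

Enumerating by decreasing first part gives 89 partitions in all.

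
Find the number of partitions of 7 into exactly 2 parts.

3

They are:
1,6
2,5
3,4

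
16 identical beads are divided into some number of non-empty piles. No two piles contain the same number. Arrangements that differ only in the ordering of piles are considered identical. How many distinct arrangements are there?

32

A partial list (first 12 by largest part):
16
1,15
2,14
3,13
1,2,13
4,12
1,3,12
5,11
1,4,11
2,3,11
6,10
1,5,10
…and 20 more, for 32 total.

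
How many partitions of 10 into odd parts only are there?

Listing the qualifying partitions of 10:
1, 9
3, 7
1, 1, 1, 7
5, 5
1, 1, 3, 5
1, 1, 1, 1, 1, 5
1, 3, 3, 3
1, 1, 1, 1, 3, 3
1, 1, 1, 1, 1, 1, 1, 3
1, 1, 1, 1, 1, 1, 1, 1, 1, 1
That's 10 in total.

10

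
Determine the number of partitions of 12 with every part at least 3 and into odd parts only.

3

Listing the qualifying partitions of 12:
3 + 9
5 + 7
3 + 3 + 3 + 3
That's 3 in total.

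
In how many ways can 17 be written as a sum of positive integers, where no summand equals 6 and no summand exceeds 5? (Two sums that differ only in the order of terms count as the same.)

119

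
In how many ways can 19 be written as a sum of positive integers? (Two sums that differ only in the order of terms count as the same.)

490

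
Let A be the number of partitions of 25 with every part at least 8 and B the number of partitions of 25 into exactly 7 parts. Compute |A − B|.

Partitions of 25 with every part at least 8: 7.
Partitions of 25 into exactly 7 parts: 248.
|7 − 248| = 241.

241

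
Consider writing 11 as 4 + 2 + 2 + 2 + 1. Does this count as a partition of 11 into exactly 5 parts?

Yes

The parts sum to 11, and the condition 'there are exactly 5 summands' holds.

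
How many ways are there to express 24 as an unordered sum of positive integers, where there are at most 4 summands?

169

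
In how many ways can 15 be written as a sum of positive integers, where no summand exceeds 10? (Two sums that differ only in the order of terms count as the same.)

164

Systematic enumeration (by largest part, then next-largest, …) yields 164.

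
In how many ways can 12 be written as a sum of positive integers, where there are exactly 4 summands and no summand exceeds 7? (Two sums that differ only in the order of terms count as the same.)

The partitions of 12 that satisfy the conditions:
7+3+1+1
7+2+2+1
6+4+1+1
6+3+2+1
6+2+2+2
5+5+1+1
5+4+2+1
5+3+3+1
5+3+2+2
4+4+3+1
4+4+2+2
4+3+3+2
3+3+3+3
Counting gives 13.

13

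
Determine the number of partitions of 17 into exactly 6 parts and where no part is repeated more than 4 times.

A partial list (first 12 by largest part):
11, 2, 1, 1, 1, 1
10, 3, 1, 1, 1, 1
10, 2, 2, 1, 1, 1
9, 4, 1, 1, 1, 1
9, 3, 2, 1, 1, 1
9, 2, 2, 2, 1, 1
8, 5, 1, 1, 1, 1
8, 4, 2, 1, 1, 1
8, 3, 3, 1, 1, 1
8, 3, 2, 2, 1, 1
8, 2, 2, 2, 2, 1
7, 6, 1, 1, 1, 1
…and 29 more, for 41 total.

41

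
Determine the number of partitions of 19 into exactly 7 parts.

A partial list (first 12 by largest part):
13+1+1+1+1+1+1
12+2+1+1+1+1+1
11+3+1+1+1+1+1
11+2+2+1+1+1+1
10+4+1+1+1+1+1
10+3+2+1+1+1+1
10+2+2+2+1+1+1
9+5+1+1+1+1+1
9+4+2+1+1+1+1
9+3+3+1+1+1+1
9+3+2+2+1+1+1
9+2+2+2+2+1+1
…and 53 more, for 65 total.

65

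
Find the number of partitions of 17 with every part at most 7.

201

Direct enumeration gives 201 partitions.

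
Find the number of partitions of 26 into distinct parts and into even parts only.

18

Listing the qualifying partitions of 26:
26
24, 2
22, 4
20, 6
20, 4, 2
18, 8
18, 6, 2
16, 10
16, 8, 2
16, 6, 4
14, 12
14, 10, 2
14, 8, 4
14, 6, 4, 2
12, 10, 4
12, 8, 6
12, 8, 4, 2
10, 8, 6, 2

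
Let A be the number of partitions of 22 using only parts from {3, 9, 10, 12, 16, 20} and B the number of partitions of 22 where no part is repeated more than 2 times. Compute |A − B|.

Partitions of 22 using only parts from {3, 9, 10, 12, 16, 20}: 4.
Partitions of 22 where no part is repeated more than 2 times: 297.
|4 − 297| = 293.

293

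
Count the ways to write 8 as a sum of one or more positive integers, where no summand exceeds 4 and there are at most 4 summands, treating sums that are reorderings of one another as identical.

8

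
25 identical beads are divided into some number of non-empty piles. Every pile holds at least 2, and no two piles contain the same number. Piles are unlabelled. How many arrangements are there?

76

Counting exhaustively, 76 partitions satisfy the conditions.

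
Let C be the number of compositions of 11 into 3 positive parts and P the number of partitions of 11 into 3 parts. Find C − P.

Compositions: C(10,2) = 45.
Unordered (partitions into 3 parts): 10.
Difference: 45 − 10 = 35.

35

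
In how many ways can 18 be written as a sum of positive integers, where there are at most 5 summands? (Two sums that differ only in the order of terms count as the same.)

141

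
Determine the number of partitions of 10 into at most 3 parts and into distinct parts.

They are:
10
1+9
2+8
3+7
1+2+7
4+6
1+3+6
1+4+5
2+3+5
Counting gives 9.

9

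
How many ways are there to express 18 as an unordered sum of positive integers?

385

Counting exhaustively, 385 partitions satisfy the conditions.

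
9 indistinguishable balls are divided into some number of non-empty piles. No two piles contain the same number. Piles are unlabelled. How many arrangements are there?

They are:
9
8+1
7+2
6+3
6+2+1
5+4
5+3+1
4+3+2

8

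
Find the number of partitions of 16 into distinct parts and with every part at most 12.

There are too many to list fully; the first 12 (by largest part) are:
12 + 4
12 + 3 + 1
11 + 5
11 + 4 + 1
11 + 3 + 2
10 + 6
10 + 5 + 1
10 + 4 + 2
10 + 3 + 2 + 1
9 + 7
9 + 6 + 1
9 + 5 + 2
…and 15 more, for 27 total.

27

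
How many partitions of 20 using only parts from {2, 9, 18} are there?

3

They are:
18 + 2
9 + 9 + 2
2 + 2 + 2 + 2 + 2 + 2 + 2 + 2 + 2 + 2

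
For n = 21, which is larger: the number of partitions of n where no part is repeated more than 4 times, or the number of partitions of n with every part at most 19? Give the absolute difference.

Partitions of 21 where no part is repeated more than 4 times: 505.
Partitions of 21 with every part at most 19: 790.
|505 − 790| = 285.

285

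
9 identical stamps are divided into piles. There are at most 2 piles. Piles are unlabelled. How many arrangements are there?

Listing the qualifying partitions of 9:
9
8,1
7,2
6,3
5,4
Counting gives 5.

5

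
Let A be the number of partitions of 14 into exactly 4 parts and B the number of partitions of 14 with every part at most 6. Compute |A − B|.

Partitions of 14 into exactly 4 parts: 23.
Partitions of 14 with every part at most 6: 90.
|23 − 90| = 67.

67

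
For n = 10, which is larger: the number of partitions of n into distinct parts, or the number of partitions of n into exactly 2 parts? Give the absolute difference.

Partitions of 10 into distinct parts: 10.
Partitions of 10 into exactly 2 parts: 5.
|10 − 5| = 5.

5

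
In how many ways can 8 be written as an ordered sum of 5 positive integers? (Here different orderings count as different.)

A composition of 8 into 5 positive parts is chosen by placing 4 dividers among the 7 gaps between 8 units: C(7,4) = 35.

35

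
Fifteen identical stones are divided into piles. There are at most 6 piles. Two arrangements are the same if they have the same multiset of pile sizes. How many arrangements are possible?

Enumerating by decreasing first part gives 110 partitions in all.

110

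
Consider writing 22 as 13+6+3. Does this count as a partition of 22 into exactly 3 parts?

The parts sum to 22, and the condition 'there are exactly 3 summands' holds.

Yes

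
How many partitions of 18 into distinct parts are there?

46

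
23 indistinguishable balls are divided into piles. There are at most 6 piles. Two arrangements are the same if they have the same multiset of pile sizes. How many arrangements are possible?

A full systematic count gives 454.

454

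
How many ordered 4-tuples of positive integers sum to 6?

10

Place 3 bars in the 5 internal gaps of a row of 6 dots: C(5,3) = 10.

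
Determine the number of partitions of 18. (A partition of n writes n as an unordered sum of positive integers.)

There are 385 such partitions.

385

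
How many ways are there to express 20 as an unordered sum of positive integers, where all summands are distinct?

64

There are too many to list fully; the first 12 (by largest part) are:
20
19,1
18,2
17,3
17,2,1
16,4
16,3,1
15,5
15,4,1
15,3,2
14,6
14,5,1
…and 52 more, for 64 total.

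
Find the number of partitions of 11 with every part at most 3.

16

Enumerating:
3 + 3 + 3 + 2
3 + 3 + 3 + 1 + 1
3 + 3 + 2 + 2 + 1
3 + 3 + 2 + 1 + 1 + 1
3 + 3 + 1 + 1 + 1 + 1 + 1
3 + 2 + 2 + 2 + 2
3 + 2 + 2 + 2 + 1 + 1
3 + 2 + 2 + 1 + 1 + 1 + 1
3 + 2 + 1 + 1 + 1 + 1 + 1 + 1
3 + 1 + 1 + 1 + 1 + 1 + 1 + 1 + 1
2 + 2 + 2 + 2 + 2 + 1
2 + 2 + 2 + 2 + 1 + 1 + 1
2 + 2 + 2 + 1 + 1 + 1 + 1 + 1
2 + 2 + 1 + 1 + 1 + 1 + 1 + 1 + 1
2 + 1 + 1 + 1 + 1 + 1 + 1 + 1 + 1 + 1
1 + 1 + 1 + 1 + 1 + 1 + 1 + 1 + 1 + 1 + 1
That's 16 in total.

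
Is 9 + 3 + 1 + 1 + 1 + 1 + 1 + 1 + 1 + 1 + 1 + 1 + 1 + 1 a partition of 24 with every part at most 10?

The parts sum to 24, and the condition 'no summand exceeds 10' holds.

Yes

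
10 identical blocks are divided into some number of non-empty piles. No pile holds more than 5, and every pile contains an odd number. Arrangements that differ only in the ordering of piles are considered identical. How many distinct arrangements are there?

Enumerating:
5+5
5+3+1+1
5+1+1+1+1+1
3+3+3+1
3+3+1+1+1+1
3+1+1+1+1+1+1+1
1+1+1+1+1+1+1+1+1+1

7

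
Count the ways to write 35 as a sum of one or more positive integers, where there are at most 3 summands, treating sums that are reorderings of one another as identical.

120

Systematic enumeration (by largest part, then next-largest, …) yields 120.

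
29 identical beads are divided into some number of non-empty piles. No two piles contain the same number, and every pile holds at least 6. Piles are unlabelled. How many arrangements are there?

Listing the qualifying partitions of 29:
29
23, 6
22, 7
21, 8
20, 9
19, 10
18, 11
17, 12
16, 13
16, 7, 6
15, 14
15, 8, 6
14, 9, 6
14, 8, 7
13, 10, 6
13, 9, 7
12, 11, 6
12, 10, 7
12, 9, 8
11, 10, 8

20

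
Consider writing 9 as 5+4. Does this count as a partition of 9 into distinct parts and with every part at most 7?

The parts sum to 9, and the condition 'all summands are distinct' holds; the condition 'no summand exceeds 7' holds.

Yes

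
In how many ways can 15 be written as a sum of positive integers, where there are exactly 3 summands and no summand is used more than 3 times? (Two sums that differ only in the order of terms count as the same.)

19

The partitions of 15 that satisfy the conditions:
13,1,1
12,2,1
11,3,1
11,2,2
10,4,1
10,3,2
9,5,1
9,4,2
9,3,3
8,6,1
8,5,2
8,4,3
7,7,1
7,6,2
7,5,3
7,4,4
6,6,3
6,5,4
5,5,5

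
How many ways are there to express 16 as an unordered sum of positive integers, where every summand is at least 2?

A partial list (first 12 by largest part):
16
14+2
13+3
12+4
12+2+2
11+5
11+3+2
10+6
10+4+2
10+3+3
10+2+2+2
9+7
…and 43 more, for 55 total.

55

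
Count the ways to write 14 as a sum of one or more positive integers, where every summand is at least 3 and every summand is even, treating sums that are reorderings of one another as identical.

Listing the qualifying partitions of 14:
14
4, 10
6, 8
4, 4, 6
That's 4 in total.

4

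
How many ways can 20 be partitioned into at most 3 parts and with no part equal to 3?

There are too many to list fully; the first 12 (by largest part) are:
20
1+19
2+18
1+1+18
1+2+17
4+16
2+2+16
5+15
1+4+15
6+14
1+5+14
2+4+14
…and 23 more, for 35 total.

35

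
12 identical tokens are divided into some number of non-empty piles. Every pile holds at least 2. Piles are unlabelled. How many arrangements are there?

The partitions of 12 that satisfy the conditions:
12
10,2
9,3
8,4
8,2,2
7,5
7,3,2
6,6
6,4,2
6,3,3
6,2,2,2
5,5,2
5,4,3
5,3,2,2
4,4,4
4,4,2,2
4,3,3,2
4,2,2,2,2
3,3,3,3
3,3,2,2,2
2,2,2,2,2,2

21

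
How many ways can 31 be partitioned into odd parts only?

340

There are 340 such partitions.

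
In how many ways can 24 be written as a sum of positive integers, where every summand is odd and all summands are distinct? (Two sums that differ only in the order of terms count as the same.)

They are:
1 + 23
3 + 21
5 + 19
7 + 17
9 + 15
1 + 3 + 5 + 15
11 + 13
1 + 3 + 7 + 13
1 + 3 + 9 + 11
1 + 5 + 7 + 11
3 + 5 + 7 + 9

11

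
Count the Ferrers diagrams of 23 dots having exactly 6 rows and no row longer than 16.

161

Enumerating by decreasing first part gives 161 partitions in all.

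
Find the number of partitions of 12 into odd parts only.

The partitions of 12 that satisfy the conditions:
11, 1
9, 3
9, 1, 1, 1
7, 5
7, 3, 1, 1
7, 1, 1, 1, 1, 1
5, 5, 1, 1
5, 3, 3, 1
5, 3, 1, 1, 1, 1
5, 1, 1, 1, 1, 1, 1, 1
3, 3, 3, 3
3, 3, 3, 1, 1, 1
3, 3, 1, 1, 1, 1, 1, 1
3, 1, 1, 1, 1, 1, 1, 1, 1, 1
1, 1, 1, 1, 1, 1, 1, 1, 1, 1, 1, 1
That's 15 in total.

15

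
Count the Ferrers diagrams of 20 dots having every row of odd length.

64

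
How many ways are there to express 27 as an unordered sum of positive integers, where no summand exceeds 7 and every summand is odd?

A partial list (first 12 by largest part):
7, 7, 7, 5, 1
7, 7, 7, 3, 3
7, 7, 7, 3, 1, 1, 1
7, 7, 7, 1, 1, 1, 1, 1, 1
7, 7, 5, 5, 3
7, 7, 5, 5, 1, 1, 1
7, 7, 5, 3, 3, 1, 1
7, 7, 5, 3, 1, 1, 1, 1, 1
7, 7, 5, 1, 1, 1, 1, 1, 1, 1, 1
7, 7, 3, 3, 3, 3, 1
7, 7, 3, 3, 3, 1, 1, 1, 1
7, 7, 3, 3, 1, 1, 1, 1, 1, 1, 1
…and 55 more, for 67 total.

67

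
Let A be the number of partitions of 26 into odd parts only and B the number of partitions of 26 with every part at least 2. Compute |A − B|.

Partitions of 26 into odd parts only: 165.
Partitions of 26 with every part at least 2: 478.
|165 − 478| = 313.

313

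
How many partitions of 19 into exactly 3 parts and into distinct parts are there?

21

The partitions of 19 that satisfy the conditions:
16 + 2 + 1
15 + 3 + 1
14 + 4 + 1
14 + 3 + 2
13 + 5 + 1
13 + 4 + 2
12 + 6 + 1
12 + 5 + 2
12 + 4 + 3
11 + 7 + 1
11 + 6 + 2
11 + 5 + 3
10 + 8 + 1
10 + 7 + 2
10 + 6 + 3
10 + 5 + 4
9 + 8 + 2
9 + 7 + 3
9 + 6 + 4
8 + 7 + 4
8 + 6 + 5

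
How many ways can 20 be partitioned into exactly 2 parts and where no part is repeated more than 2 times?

Enumerating:
19 + 1
18 + 2
17 + 3
16 + 4
15 + 5
14 + 6
13 + 7
12 + 8
11 + 9
10 + 10

10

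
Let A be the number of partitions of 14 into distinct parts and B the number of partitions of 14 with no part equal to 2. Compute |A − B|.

36

Partitions of 14 into distinct parts: 22.
Partitions of 14 with no part equal to 2: 58.
|22 − 58| = 36.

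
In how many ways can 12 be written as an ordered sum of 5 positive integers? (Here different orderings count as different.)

330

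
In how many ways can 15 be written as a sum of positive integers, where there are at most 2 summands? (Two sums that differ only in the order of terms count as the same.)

8

Listing the qualifying partitions of 15:
15
14,1
13,2
12,3
11,4
10,5
9,6
8,7
Counting gives 8.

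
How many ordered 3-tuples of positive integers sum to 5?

By stars and bars with positive parts, the count is C(4,2) = 6.

6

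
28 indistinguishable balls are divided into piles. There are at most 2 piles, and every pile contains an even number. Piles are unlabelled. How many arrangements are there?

8

Listing the qualifying partitions of 28:
28
2,26
4,24
6,22
8,20
10,18
12,16
14,14
Counting gives 8.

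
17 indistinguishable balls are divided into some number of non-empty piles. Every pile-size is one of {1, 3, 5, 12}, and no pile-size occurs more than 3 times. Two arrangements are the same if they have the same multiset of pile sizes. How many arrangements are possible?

Listing the qualifying partitions of 17:
12, 5
12, 3, 1, 1
5, 5, 5, 1, 1
5, 5, 3, 3, 1
5, 3, 3, 3, 1, 1, 1

5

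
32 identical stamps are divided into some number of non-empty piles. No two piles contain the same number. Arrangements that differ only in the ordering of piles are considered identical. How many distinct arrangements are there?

390

Counting exhaustively, 390 partitions satisfy the conditions.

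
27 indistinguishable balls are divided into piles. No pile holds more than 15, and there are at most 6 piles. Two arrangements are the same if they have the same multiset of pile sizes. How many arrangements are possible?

Counting exhaustively, 661 partitions satisfy the conditions.

661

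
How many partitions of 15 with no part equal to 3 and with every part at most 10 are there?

89

A full systematic count gives 89.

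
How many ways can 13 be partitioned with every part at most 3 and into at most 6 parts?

Enumerating:
1+3+3+3+3
2+2+3+3+3
1+1+2+3+3+3
1+2+2+2+3+3
2+2+2+2+2+3

5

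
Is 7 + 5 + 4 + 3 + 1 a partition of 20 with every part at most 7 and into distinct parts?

Yes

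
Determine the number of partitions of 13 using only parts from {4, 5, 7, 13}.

Enumerating:
13
5 + 4 + 4
Counting gives 2.

2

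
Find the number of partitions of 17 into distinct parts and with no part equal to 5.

There are too many to list fully; the first 12 (by largest part) are:
17
16,1
15,2
14,3
14,2,1
13,4
13,3,1
12,4,1
12,3,2
11,6
11,4,2
11,3,2,1
…and 15 more, for 27 total.

27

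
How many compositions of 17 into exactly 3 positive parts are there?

Place 2 bars in the 16 internal gaps of a row of 17 dots: C(16,2) = 120.

120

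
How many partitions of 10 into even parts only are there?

7

They are:
10
8,2
6,4
6,2,2
4,4,2
4,2,2,2
2,2,2,2,2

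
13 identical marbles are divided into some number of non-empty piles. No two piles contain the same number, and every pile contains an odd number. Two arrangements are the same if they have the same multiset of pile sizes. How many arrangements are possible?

The partitions of 13 that satisfy the conditions:
13
9 + 3 + 1
7 + 5 + 1
That's 3 in total.

3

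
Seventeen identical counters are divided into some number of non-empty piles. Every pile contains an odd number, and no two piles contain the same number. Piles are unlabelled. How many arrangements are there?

Listing the qualifying partitions of 17:
17
1+3+13
1+5+11
1+7+9
3+5+9
Counting gives 5.

5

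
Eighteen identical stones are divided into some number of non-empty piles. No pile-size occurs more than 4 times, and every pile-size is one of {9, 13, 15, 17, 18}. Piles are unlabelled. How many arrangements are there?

Enumerating:
18
9,9
That's 2 in total.

2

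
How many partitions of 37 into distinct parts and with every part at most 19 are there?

553

Systematic enumeration (by largest part, then next-largest, …) yields 553.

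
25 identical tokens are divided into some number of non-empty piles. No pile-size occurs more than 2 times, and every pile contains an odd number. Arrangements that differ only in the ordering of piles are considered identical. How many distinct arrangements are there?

34

There are too many to list fully; the first 12 (by largest part) are:
25
23,1,1
21,3,1
19,5,1
19,3,3
17,7,1
17,5,3
17,3,3,1,1
15,9,1
15,7,3
15,5,5
15,5,3,1,1
…and 22 more, for 34 total.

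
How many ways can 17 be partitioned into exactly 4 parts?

39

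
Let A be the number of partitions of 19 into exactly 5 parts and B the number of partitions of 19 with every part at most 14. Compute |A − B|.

Partitions of 19 into exactly 5 parts: 70.
Partitions of 19 with every part at most 14: 478.
|70 − 478| = 408.

408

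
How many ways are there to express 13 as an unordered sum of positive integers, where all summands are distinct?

18

Enumerating:
13
1, 12
2, 11
3, 10
1, 2, 10
4, 9
1, 3, 9
5, 8
1, 4, 8
2, 3, 8
6, 7
1, 5, 7
2, 4, 7
1, 2, 3, 7
2, 5, 6
3, 4, 6
1, 2, 4, 6
1, 3, 4, 5
Counting gives 18.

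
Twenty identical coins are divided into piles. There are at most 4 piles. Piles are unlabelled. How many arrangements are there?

108

Counting exhaustively, 108 partitions satisfy the conditions.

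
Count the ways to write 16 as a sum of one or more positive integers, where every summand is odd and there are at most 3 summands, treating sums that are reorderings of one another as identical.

4

Listing the qualifying partitions of 16:
15 + 1
13 + 3
11 + 5
9 + 7
That's 4 in total.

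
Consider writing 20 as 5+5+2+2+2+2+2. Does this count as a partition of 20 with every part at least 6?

No

The parts sum to 20, and the condition 'every summand is at least 6' is violated.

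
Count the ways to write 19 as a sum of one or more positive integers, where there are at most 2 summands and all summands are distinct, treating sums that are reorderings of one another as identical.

10

They are:
19
18+1
17+2
16+3
15+4
14+5
13+6
12+7
11+8
10+9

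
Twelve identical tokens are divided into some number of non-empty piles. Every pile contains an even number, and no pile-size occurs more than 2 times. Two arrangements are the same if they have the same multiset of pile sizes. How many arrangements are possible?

7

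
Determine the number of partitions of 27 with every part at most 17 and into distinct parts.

Enumerating by decreasing first part gives 159 partitions in all.

159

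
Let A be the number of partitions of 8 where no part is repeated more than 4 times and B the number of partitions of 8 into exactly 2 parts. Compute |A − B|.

15

Partitions of 8 where no part is repeated more than 4 times: 19.
Partitions of 8 into exactly 2 parts: 4.
|19 − 4| = 15.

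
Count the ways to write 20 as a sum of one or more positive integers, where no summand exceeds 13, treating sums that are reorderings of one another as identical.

Direct enumeration gives 597 partitions.

597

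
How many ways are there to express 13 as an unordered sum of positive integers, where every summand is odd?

Listing the qualifying partitions of 13:
13
11, 1, 1
9, 3, 1
9, 1, 1, 1, 1
7, 5, 1
7, 3, 3
7, 3, 1, 1, 1
7, 1, 1, 1, 1, 1, 1
5, 5, 3
5, 5, 1, 1, 1
5, 3, 3, 1, 1
5, 3, 1, 1, 1, 1, 1
5, 1, 1, 1, 1, 1, 1, 1, 1
3, 3, 3, 3, 1
3, 3, 3, 1, 1, 1, 1
3, 3, 1, 1, 1, 1, 1, 1, 1
3, 1, 1, 1, 1, 1, 1, 1, 1, 1, 1
1, 1, 1, 1, 1, 1, 1, 1, 1, 1, 1, 1, 1

18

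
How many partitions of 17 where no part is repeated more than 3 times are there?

Systematic enumeration (by largest part, then next-largest, …) yields 166.

166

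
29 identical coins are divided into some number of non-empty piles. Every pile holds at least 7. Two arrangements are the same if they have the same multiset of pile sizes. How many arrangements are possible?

20

The partitions of 29 that satisfy the conditions:
29
22, 7
21, 8
20, 9
19, 10
18, 11
17, 12
16, 13
15, 14
15, 7, 7
14, 8, 7
13, 9, 7
13, 8, 8
12, 10, 7
12, 9, 8
11, 11, 7
11, 10, 8
11, 9, 9
10, 10, 9
8, 7, 7, 7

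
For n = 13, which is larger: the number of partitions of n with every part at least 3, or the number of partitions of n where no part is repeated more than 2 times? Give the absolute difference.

Partitions of 13 with every part at least 3: 10.
Partitions of 13 where no part is repeated more than 2 times: 44.
|10 − 44| = 34.

34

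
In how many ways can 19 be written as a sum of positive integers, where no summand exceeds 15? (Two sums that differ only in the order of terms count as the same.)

483

Enumerating by decreasing first part gives 483 partitions in all.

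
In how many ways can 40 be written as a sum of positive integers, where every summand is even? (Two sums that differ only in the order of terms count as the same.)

627

There are 627 such partitions.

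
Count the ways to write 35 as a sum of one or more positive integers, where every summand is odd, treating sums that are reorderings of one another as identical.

Direct enumeration gives 585 partitions.

585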